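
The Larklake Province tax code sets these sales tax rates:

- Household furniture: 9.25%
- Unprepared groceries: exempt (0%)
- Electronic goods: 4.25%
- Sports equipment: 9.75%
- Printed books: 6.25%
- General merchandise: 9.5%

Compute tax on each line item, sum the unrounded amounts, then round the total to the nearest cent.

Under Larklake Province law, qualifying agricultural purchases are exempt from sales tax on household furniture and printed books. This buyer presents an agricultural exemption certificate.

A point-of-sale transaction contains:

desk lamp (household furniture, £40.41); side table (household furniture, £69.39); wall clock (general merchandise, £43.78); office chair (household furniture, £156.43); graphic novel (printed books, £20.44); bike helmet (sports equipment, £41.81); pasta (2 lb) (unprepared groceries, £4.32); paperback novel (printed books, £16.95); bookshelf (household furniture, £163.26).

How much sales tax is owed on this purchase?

Desk lamp £40.41: household furniture, buyer-exempt → 0% → £0.00
Side table £69.39: household furniture, buyer-exempt → 0% → £0.00
Wall clock £43.78: general merchandise → 9.5% → £4.1591
Office chair £156.43: household furniture, buyer-exempt → 0% → £0.00
Graphic novel £20.44: printed books, buyer-exempt → 0% → £0.00
Bike helmet £41.81: sports equipment → 9.75% → £4.076475
Pasta (2 lb) £4.32: unprepared groceries → 0% → £0.00
Paperback novel £16.95: printed books, buyer-exempt → 0% → £0.00
Bookshelf £163.26: household furniture, buyer-exempt → 0% → £0.00
Unrounded tax sum = £8.235575 → £8.24

£8.24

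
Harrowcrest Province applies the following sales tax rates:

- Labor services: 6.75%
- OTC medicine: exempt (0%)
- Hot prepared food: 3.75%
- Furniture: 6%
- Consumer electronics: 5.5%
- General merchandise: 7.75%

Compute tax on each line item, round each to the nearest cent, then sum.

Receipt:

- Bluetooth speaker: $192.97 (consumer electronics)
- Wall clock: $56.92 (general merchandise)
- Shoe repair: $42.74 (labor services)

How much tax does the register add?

Bluetooth speaker $192.97: consumer electronics → 5.5% → $10.61
Wall clock $56.92: general merchandise → 7.75% → $4.41
Shoe repair $42.74: labor services → 6.75% → $2.88
Total tax = $10.61 + $4.41 + $2.88 = $17.90

$17.90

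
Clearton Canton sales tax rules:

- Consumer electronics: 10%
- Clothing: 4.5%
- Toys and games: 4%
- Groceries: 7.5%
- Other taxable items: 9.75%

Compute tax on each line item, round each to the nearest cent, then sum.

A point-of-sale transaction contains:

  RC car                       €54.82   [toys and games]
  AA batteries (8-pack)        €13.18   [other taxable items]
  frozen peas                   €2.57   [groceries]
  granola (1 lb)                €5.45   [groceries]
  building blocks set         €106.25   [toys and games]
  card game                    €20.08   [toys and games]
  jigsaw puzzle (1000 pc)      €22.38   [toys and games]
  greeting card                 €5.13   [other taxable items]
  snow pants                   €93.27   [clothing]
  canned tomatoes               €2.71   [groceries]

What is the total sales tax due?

€14.93

RC car €54.82: toys and games → 4% → €2.19
AA batteries (8-pack) €13.18: other taxable items → 9.75% → €1.29
Frozen peas €2.57: groceries → 7.5% → €0.19
Granola (1 lb) €5.45: groceries → 7.5% → €0.41
Building blocks set €106.25: toys and games → 4% → €4.25
Card game €20.08: toys and games → 4% → €0.80
Jigsaw puzzle (1000 pc) €22.38: toys and games → 4% → €0.90
Greeting card €5.13: other taxable items → 9.75% → €0.50
Snow pants €93.27: clothing → 4.5% → €4.20
Canned tomatoes €2.71: groceries → 7.5% → €0.20
Total tax = €2.19 + €1.29 + €0.19 + €0.41 + €4.25 + €0.80 + €0.90 + €0.50 + €4.20 + €0.20 = €14.93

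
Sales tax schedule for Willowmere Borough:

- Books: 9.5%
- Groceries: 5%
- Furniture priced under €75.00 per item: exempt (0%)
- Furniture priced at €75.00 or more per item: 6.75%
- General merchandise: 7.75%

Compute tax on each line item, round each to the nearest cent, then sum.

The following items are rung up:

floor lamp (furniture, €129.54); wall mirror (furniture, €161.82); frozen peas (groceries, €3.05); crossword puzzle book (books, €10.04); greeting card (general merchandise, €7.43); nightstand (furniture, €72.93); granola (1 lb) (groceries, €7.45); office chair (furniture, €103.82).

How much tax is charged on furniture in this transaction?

€26.67

Floor lamp €129.54: furniture, €75.00 or more → 6.75% → €8.74
Wall mirror €161.82: furniture, €75.00 or more → 6.75% → €10.92
Nightstand €72.93: furniture, under €75.00 → 0% → €0.00
Office chair €103.82: furniture, €75.00 or more → 6.75% → €7.01
Tax on furniture = €8.74 + €10.92 + €0.00 + €7.01 = €26.67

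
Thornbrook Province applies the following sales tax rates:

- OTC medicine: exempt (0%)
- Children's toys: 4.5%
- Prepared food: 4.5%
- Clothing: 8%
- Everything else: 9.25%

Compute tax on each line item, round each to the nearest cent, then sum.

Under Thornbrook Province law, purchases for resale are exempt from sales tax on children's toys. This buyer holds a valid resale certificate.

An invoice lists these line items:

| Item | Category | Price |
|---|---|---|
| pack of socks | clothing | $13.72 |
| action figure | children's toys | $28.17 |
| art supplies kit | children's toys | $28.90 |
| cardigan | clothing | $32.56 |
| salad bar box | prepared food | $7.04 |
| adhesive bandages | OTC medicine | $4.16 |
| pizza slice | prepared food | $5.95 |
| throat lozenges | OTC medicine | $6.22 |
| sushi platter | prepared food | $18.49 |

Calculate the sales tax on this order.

Pack of socks $13.72: clothing → 8% → $1.10
Action figure $28.17: children's toys, buyer-exempt → 0% → $0.00
Art supplies kit $28.90: children's toys, buyer-exempt → 0% → $0.00
Cardigan $32.56: clothing → 8% → $2.60
Salad bar box $7.04: prepared food → 4.5% → $0.32
Adhesive bandages $4.16: OTC medicine → 0% → $0.00
Pizza slice $5.95: prepared food → 4.5% → $0.27
Throat lozenges $6.22: OTC medicine → 0% → $0.00
Sushi platter $18.49: prepared food → 4.5% → $0.83
Total tax = $1.10 + $2.60 + $0.32 + $0.27 + $0.83 = $5.12

$5.12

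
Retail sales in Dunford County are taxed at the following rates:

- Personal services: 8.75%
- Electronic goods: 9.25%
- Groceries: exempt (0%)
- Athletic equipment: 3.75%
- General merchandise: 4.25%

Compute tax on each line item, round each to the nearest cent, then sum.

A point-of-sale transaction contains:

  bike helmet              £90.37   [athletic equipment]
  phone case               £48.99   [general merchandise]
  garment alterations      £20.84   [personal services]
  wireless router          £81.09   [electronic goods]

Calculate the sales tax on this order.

£14.79

Bike helmet £90.37: athletic equipment → 3.75% → £3.39
Phone case £48.99: general merchandise → 4.25% → £2.08
Garment alterations £20.84: personal services → 8.75% → £1.82
Wireless router £81.09: electronic goods → 9.25% → £7.50
Total tax = £3.39 + £2.08 + £1.82 + £7.50 = £14.79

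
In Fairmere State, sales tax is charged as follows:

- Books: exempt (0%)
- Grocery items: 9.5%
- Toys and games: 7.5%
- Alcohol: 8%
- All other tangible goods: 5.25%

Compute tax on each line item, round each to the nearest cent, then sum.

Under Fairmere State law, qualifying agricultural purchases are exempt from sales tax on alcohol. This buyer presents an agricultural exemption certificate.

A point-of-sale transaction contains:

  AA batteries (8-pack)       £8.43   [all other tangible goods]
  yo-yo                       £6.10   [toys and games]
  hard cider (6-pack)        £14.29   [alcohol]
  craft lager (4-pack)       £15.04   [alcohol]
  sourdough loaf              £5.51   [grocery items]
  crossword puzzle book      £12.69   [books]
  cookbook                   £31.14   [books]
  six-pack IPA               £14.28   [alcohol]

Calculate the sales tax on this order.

AA batteries (8-pack) £8.43: all other tangible goods → 5.25% → £0.44
Yo-yo £6.10: toys and games → 7.5% → £0.46
Hard cider (6-pack) £14.29: alcohol, buyer-exempt → 0% → £0.00
Craft lager (4-pack) £15.04: alcohol, buyer-exempt → 0% → £0.00
Sourdough loaf £5.51: grocery items → 9.5% → £0.52
Crossword puzzle book £12.69: books → 0% → £0.00
Cookbook £31.14: books → 0% → £0.00
Six-pack IPA £14.28: alcohol, buyer-exempt → 0% → £0.00
Total tax = £0.44 + £0.46 + £0.52 = £1.42

£1.42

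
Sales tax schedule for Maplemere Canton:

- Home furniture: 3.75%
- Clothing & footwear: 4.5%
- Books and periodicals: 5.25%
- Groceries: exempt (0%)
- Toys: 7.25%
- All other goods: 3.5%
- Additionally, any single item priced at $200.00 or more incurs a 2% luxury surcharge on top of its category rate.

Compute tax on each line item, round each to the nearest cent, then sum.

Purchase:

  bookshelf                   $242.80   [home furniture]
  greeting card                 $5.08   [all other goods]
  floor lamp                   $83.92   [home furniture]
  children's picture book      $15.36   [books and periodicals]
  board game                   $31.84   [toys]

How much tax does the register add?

$20.41

Bookshelf $242.80: home furniture → 3.75% + 2% surcharge = 5.75% → $13.96
Greeting card $5.08: all other goods → 3.5% → $0.18
Floor lamp $83.92: home furniture → 3.75% → $3.15
Children's picture book $15.36: books and periodicals → 5.25% → $0.81
Board game $31.84: toys → 7.25% → $2.31
Total tax = $13.96 + $0.18 + $3.15 + $0.81 + $2.31 = $20.41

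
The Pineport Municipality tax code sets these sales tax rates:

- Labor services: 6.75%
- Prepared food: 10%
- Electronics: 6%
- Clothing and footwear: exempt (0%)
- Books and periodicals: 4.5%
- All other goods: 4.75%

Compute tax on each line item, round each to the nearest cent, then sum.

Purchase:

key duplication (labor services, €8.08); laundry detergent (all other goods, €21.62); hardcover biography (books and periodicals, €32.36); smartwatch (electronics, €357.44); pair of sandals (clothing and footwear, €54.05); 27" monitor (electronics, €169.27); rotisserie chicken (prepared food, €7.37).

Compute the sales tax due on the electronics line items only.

Smartwatch €357.44: electronics → 6% → €21.45
27" monitor €169.27: electronics → 6% → €10.16
Tax on electronics = €21.45 + €10.16 = €31.61

€31.61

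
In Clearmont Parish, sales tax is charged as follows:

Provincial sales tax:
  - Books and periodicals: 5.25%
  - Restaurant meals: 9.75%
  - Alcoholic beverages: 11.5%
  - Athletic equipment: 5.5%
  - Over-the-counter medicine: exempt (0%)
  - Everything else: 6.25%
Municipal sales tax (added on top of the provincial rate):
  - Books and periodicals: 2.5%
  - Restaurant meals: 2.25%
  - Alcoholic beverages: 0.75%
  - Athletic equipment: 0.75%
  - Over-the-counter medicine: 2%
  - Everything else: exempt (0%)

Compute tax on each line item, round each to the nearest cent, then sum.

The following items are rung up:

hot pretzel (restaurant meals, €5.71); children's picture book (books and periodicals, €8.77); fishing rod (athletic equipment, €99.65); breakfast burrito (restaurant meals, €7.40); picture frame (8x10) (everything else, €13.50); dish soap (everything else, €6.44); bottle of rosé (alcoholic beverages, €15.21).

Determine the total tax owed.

€11.59

Hot pretzel €5.71: restaurant meals → 9.75% + 2.25% municipal = 12% → €0.69
Children's picture book €8.77: books and periodicals → 5.25% + 2.5% municipal = 7.75% → €0.68
Fishing rod €99.65: athletic equipment → 5.5% + 0.75% municipal = 6.25% → €6.23
Breakfast burrito €7.40: restaurant meals → 9.75% + 2.25% municipal = 12% → €0.89
Picture frame (8x10) €13.50: everything else → 6.25% + 0% municipal = 6.25% → €0.84
Dish soap €6.44: everything else → 6.25% + 0% municipal = 6.25% → €0.40
Bottle of rosé €15.21: alcoholic beverages → 11.5% + 0.75% municipal = 12.25% → €1.86
Total tax = €0.69 + €0.68 + €6.23 + €0.89 + €0.84 + €0.40 + €1.86 = €11.59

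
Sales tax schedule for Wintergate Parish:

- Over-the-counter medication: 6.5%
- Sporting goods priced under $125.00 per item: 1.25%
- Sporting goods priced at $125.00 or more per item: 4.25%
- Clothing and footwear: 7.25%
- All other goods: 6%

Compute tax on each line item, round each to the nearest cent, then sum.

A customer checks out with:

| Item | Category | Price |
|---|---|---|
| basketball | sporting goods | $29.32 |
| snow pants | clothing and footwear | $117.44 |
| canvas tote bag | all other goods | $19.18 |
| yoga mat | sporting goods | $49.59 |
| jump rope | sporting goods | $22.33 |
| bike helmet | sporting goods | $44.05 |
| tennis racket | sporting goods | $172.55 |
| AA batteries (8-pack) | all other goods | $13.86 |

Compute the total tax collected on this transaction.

Basketball $29.32: sporting goods, under $125.00 → 1.25% → $0.37
Snow pants $117.44: clothing and footwear → 7.25% → $8.51
Canvas tote bag $19.18: all other goods → 6% → $1.15
Yoga mat $49.59: sporting goods, under $125.00 → 1.25% → $0.62
Jump rope $22.33: sporting goods, under $125.00 → 1.25% → $0.28
Bike helmet $44.05: sporting goods, under $125.00 → 1.25% → $0.55
Tennis racket $172.55: sporting goods, $125.00 or more → 4.25% → $7.33
AA batteries (8-pack) $13.86: all other goods → 6% → $0.83
Total tax = $0.37 + $8.51 + $1.15 + $0.62 + $0.28 + $0.55 + $7.33 + $0.83 = $19.64

$19.64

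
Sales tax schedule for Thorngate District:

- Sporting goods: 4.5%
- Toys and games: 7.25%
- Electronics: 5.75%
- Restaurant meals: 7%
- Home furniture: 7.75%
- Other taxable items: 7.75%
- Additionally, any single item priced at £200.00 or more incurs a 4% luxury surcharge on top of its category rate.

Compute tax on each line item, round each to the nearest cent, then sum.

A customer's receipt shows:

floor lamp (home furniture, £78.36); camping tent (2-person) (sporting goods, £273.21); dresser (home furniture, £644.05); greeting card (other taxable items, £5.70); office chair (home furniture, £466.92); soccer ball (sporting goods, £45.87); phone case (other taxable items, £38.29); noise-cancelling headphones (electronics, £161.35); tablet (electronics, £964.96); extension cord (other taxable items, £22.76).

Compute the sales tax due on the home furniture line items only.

£136.61

Floor lamp £78.36: home furniture → 7.75% → £6.07
Dresser £644.05: home furniture → 7.75% + 4% surcharge = 11.75% → £75.68
Office chair £466.92: home furniture → 7.75% + 4% surcharge = 11.75% → £54.86
Tax on home furniture = £6.07 + £75.68 + £54.86 = £136.61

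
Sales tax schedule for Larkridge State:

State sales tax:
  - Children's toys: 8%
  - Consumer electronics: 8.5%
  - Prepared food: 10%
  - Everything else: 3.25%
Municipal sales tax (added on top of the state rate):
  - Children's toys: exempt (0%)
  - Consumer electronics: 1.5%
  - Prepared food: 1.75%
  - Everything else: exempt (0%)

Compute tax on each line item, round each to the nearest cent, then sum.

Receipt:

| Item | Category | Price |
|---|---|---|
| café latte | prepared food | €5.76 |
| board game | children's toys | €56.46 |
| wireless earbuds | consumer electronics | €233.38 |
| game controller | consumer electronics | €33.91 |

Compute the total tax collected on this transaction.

€31.93

Café latte €5.76: prepared food → 10% + 1.75% municipal = 11.75% → €0.68
Board game €56.46: children's toys → 8% + 0% municipal = 8% → €4.52
Wireless earbuds €233.38: consumer electronics → 8.5% + 1.5% municipal = 10% → €23.34
Game controller €33.91: consumer electronics → 8.5% + 1.5% municipal = 10% → €3.39
Total tax = €0.68 + €4.52 + €23.34 + €3.39 = €31.93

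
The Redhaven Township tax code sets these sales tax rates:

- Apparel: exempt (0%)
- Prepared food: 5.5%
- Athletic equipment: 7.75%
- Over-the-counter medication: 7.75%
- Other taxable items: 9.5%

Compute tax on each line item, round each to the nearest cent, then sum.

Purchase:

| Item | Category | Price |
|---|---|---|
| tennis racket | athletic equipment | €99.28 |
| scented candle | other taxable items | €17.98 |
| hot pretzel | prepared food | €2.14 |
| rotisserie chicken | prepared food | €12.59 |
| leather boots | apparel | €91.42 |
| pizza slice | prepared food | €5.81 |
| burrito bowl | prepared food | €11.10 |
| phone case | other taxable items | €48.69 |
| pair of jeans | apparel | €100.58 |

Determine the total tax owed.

€15.77

Tennis racket €99.28: athletic equipment → 7.75% → €7.69
Scented candle €17.98: other taxable items → 9.5% → €1.71
Hot pretzel €2.14: prepared food → 5.5% → €0.12
Rotisserie chicken €12.59: prepared food → 5.5% → €0.69
Leather boots €91.42: apparel → 0% → €0.00
Pizza slice €5.81: prepared food → 5.5% → €0.32
Burrito bowl €11.10: prepared food → 5.5% → €0.61
Phone case €48.69: other taxable items → 9.5% → €4.63
Pair of jeans €100.58: apparel → 0% → €0.00
Total tax = €7.69 + €1.71 + €0.12 + €0.69 + €0.32 + €0.61 + €4.63 = €15.77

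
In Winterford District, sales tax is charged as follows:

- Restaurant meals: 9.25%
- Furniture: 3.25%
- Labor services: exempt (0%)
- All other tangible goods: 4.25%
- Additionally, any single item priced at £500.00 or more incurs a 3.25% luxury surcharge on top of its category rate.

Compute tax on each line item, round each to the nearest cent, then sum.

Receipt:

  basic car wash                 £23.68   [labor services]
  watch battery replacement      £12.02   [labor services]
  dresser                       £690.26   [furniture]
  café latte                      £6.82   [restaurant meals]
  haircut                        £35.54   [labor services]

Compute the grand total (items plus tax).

£813.82

Basic car wash £23.68: labor services → 0% → £0.00
Watch battery replacement £12.02: labor services → 0% → £0.00
Dresser £690.26: furniture → 3.25% + 3.25% surcharge = 6.5% → £44.87
Café latte £6.82: restaurant meals → 9.25% → £0.63
Haircut £35.54: labor services → 0% → £0.00
Subtotal = £768.32; tax = £45.50; total due = £813.82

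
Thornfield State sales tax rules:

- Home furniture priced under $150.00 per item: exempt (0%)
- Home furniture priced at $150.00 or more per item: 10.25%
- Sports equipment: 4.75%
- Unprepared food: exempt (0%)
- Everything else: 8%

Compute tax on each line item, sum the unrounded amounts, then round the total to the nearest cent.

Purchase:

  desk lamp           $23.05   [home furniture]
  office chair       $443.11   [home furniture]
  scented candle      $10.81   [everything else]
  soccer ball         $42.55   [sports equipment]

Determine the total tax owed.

Desk lamp $23.05: home furniture, under $150.00 → 0% → $0.00
Office chair $443.11: home furniture, $150.00 or more → 10.25% → $45.418775
Scented candle $10.81: everything else → 8% → $0.8648
Soccer ball $42.55: sports equipment → 4.75% → $2.021125
Unrounded tax sum = $48.3047 → $48.30

$48.30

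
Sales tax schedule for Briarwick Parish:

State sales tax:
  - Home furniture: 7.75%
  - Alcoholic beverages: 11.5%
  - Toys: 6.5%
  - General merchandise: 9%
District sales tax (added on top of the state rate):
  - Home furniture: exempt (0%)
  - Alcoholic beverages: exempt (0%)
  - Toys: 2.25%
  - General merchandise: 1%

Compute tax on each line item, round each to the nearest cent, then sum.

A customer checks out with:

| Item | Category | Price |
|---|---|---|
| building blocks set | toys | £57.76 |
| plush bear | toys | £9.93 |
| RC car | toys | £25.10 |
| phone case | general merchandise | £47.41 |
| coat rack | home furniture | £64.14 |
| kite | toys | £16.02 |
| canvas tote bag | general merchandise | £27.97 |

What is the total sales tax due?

Building blocks set £57.76: toys → 6.5% + 2.25% district = 8.75% → £5.05
Plush bear £9.93: toys → 6.5% + 2.25% district = 8.75% → £0.87
RC car £25.10: toys → 6.5% + 2.25% district = 8.75% → £2.20
Phone case £47.41: general merchandise → 9% + 1% district = 10% → £4.74
Coat rack £64.14: home furniture → 7.75% + 0% district = 7.75% → £4.97
Kite £16.02: toys → 6.5% + 2.25% district = 8.75% → £1.40
Canvas tote bag £27.97: general merchandise → 9% + 1% district = 10% → £2.80
Total tax = £5.05 + £0.87 + £2.20 + £4.74 + £4.97 + £1.40 + £2.80 = £22.03

£22.03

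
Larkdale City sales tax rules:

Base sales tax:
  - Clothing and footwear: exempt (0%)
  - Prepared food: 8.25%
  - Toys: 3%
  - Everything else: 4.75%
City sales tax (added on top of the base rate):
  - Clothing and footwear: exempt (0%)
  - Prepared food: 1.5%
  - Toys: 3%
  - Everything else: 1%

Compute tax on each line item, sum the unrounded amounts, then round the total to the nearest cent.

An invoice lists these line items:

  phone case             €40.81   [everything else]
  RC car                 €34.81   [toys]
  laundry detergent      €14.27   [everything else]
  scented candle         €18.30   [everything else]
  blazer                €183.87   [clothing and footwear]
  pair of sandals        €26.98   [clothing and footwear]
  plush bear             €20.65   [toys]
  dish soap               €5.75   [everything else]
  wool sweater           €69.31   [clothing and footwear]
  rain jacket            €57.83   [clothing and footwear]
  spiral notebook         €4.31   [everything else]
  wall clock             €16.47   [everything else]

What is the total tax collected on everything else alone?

€5.74

Phone case €40.81: everything else → 4.75% + 1% city = 5.75% → €2.346575
Laundry detergent €14.27: everything else → 4.75% + 1% city = 5.75% → €0.820525
Scented candle €18.30: everything else → 4.75% + 1% city = 5.75% → €1.05225
Dish soap €5.75: everything else → 4.75% + 1% city = 5.75% → €0.330625
Spiral notebook €4.31: everything else → 4.75% + 1% city = 5.75% → €0.247825
Wall clock €16.47: everything else → 4.75% + 1% city = 5.75% → €0.947025
Tax on everything else: unrounded sum = €5.744825 → €5.74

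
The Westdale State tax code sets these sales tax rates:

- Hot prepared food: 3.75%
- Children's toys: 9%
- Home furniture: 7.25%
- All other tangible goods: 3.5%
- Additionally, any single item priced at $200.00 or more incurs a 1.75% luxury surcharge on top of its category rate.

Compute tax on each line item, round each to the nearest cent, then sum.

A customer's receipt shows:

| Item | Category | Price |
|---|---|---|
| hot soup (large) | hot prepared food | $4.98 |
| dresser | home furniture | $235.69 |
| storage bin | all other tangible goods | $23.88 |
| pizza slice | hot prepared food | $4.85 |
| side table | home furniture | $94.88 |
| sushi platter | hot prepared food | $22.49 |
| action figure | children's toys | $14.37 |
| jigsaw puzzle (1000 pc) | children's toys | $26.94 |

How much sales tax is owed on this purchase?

Hot soup (large) $4.98: hot prepared food → 3.75% → $0.19
Dresser $235.69: home furniture → 7.25% + 1.75% surcharge = 9% → $21.21
Storage bin $23.88: all other tangible goods → 3.5% → $0.84
Pizza slice $4.85: hot prepared food → 3.75% → $0.18
Side table $94.88: home furniture → 7.25% → $6.88
Sushi platter $22.49: hot prepared food → 3.75% → $0.84
Action figure $14.37: children's toys → 9% → $1.29
Jigsaw puzzle (1000 pc) $26.94: children's toys → 9% → $2.42
Total tax = $0.19 + $21.21 + $0.84 + $0.18 + $6.88 + $0.84 + $1.29 + $2.42 = $33.85

$33.85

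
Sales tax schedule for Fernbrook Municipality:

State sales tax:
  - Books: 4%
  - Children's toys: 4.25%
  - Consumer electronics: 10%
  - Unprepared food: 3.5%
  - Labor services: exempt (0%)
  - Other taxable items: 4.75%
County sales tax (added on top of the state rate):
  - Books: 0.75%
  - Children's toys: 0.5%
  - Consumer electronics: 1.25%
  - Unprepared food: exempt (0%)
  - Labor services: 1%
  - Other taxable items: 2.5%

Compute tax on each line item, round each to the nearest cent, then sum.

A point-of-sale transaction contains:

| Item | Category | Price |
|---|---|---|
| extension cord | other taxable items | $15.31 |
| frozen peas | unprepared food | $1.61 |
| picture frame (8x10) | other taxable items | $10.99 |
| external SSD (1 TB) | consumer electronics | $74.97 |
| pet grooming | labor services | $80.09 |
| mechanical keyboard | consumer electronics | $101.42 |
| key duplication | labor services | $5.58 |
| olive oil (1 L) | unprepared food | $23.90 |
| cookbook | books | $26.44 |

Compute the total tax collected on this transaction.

$24.77

Extension cord $15.31: other taxable items → 4.75% + 2.5% county = 7.25% → $1.11
Frozen peas $1.61: unprepared food → 3.5% + 0% county = 3.5% → $0.06
Picture frame (8x10) $10.99: other taxable items → 4.75% + 2.5% county = 7.25% → $0.80
External SSD (1 TB) $74.97: consumer electronics → 10% + 1.25% county = 11.25% → $8.43
Pet grooming $80.09: labor services → 0% + 1% county = 1% → $0.80
Mechanical keyboard $101.42: consumer electronics → 10% + 1.25% county = 11.25% → $11.41
Key duplication $5.58: labor services → 0% + 1% county = 1% → $0.06
Olive oil (1 L) $23.90: unprepared food → 3.5% + 0% county = 3.5% → $0.84
Cookbook $26.44: books → 4% + 0.75% county = 4.75% → $1.26
Total tax = $1.11 + $0.06 + $0.80 + $8.43 + $0.80 + $11.41 + $0.06 + $0.84 + $1.26 = $24.77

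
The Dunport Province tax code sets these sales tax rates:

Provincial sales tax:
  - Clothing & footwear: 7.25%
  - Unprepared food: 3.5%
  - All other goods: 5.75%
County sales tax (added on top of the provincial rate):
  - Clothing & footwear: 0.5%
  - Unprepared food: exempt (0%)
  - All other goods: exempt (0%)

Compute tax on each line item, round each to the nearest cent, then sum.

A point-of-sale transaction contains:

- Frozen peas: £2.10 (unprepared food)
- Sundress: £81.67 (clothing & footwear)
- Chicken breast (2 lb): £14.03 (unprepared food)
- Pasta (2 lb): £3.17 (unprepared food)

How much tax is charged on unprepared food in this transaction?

Frozen peas £2.10: unprepared food → 3.5% + 0% county = 3.5% → £0.07
Chicken breast (2 lb) £14.03: unprepared food → 3.5% + 0% county = 3.5% → £0.49
Pasta (2 lb) £3.17: unprepared food → 3.5% + 0% county = 3.5% → £0.11
Tax on unprepared food = £0.07 + £0.49 + £0.11 = £0.67

£0.67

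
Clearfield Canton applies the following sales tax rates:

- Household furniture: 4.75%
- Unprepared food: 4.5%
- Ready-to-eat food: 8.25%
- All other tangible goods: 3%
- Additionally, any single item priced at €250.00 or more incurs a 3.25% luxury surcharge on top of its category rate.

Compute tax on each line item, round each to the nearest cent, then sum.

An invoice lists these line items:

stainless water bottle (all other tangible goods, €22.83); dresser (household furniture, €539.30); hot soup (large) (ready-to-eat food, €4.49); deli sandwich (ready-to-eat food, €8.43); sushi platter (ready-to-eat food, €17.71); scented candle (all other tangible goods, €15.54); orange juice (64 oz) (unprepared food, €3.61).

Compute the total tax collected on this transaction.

Stainless water bottle €22.83: all other tangible goods → 3% → €0.68
Dresser €539.30: household furniture → 4.75% + 3.25% surcharge = 8% → €43.14
Hot soup (large) €4.49: ready-to-eat food → 8.25% → €0.37
Deli sandwich €8.43: ready-to-eat food → 8.25% → €0.70
Sushi platter €17.71: ready-to-eat food → 8.25% → €1.46
Scented candle €15.54: all other tangible goods → 3% → €0.47
Orange juice (64 oz) €3.61: unprepared food → 4.5% → €0.16
Total tax = €0.68 + €43.14 + €0.37 + €0.70 + €1.46 + €0.47 + €0.16 = €46.98

€46.98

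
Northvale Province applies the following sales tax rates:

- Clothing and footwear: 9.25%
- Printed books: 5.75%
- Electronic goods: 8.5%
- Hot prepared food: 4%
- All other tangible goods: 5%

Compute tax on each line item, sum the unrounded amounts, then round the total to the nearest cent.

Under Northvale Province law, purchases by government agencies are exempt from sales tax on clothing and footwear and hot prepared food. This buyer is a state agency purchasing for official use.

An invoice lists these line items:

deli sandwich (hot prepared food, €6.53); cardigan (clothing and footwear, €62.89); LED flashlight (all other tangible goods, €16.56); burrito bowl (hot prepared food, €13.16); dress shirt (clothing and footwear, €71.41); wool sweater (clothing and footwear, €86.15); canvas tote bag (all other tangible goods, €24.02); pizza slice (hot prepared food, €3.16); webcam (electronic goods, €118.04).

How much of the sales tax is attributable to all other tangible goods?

LED flashlight €16.56: all other tangible goods → 5% → €0.828
Canvas tote bag €24.02: all other tangible goods → 5% → €1.201
Tax on all other tangible goods: unrounded sum = €2.029 → €2.03

€2.03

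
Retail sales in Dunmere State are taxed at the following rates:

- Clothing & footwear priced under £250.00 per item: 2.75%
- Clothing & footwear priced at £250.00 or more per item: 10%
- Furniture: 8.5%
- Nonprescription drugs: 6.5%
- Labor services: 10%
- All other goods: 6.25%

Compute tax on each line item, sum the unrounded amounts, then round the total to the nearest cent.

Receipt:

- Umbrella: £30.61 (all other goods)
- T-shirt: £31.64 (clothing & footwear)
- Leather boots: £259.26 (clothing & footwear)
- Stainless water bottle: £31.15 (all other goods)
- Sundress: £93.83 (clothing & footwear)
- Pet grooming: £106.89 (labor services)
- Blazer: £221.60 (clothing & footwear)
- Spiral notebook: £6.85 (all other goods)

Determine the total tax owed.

Umbrella £30.61: all other goods → 6.25% → £1.913125
T-shirt £31.64: clothing & footwear, under £250.00 → 2.75% → £0.8701
Leather boots £259.26: clothing & footwear, £250.00 or more → 10% → £25.926
Stainless water bottle £31.15: all other goods → 6.25% → £1.946875
Sundress £93.83: clothing & footwear, under £250.00 → 2.75% → £2.580325
Pet grooming £106.89: labor services → 10% → £10.689
Blazer £221.60: clothing & footwear, under £250.00 → 2.75% → £6.094
Spiral notebook £6.85: all other goods → 6.25% → £0.428125
Unrounded tax sum = £50.44755 → £50.45

£50.45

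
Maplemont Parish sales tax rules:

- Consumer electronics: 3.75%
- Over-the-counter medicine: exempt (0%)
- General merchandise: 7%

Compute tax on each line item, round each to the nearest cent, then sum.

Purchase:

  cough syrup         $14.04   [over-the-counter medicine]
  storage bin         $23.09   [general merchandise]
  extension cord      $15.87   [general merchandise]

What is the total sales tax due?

$2.73

Cough syrup $14.04: over-the-counter medicine → 0% → $0.00
Storage bin $23.09: general merchandise → 7% → $1.62
Extension cord $15.87: general merchandise → 7% → $1.11
Total tax = $1.62 + $1.11 = $2.73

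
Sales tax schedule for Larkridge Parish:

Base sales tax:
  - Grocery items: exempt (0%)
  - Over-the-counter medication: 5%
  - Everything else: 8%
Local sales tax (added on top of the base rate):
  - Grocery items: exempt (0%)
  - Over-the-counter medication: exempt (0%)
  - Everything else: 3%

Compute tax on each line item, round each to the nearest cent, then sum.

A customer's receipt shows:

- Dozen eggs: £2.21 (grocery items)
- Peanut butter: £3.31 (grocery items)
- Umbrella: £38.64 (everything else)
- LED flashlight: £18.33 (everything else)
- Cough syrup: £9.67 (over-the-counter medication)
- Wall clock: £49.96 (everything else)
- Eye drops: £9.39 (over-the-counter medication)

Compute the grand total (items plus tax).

Dozen eggs £2.21: grocery items → 0% + 0% local = 0% → £0.00
Peanut butter £3.31: grocery items → 0% + 0% local = 0% → £0.00
Umbrella £38.64: everything else → 8% + 3% local = 11% → £4.25
LED flashlight £18.33: everything else → 8% + 3% local = 11% → £2.02
Cough syrup £9.67: over-the-counter medication → 5% + 0% local = 5% → £0.48
Wall clock £49.96: everything else → 8% + 3% local = 11% → £5.50
Eye drops £9.39: over-the-counter medication → 5% + 0% local = 5% → £0.47
Subtotal = £131.51; tax = £12.72; total due = £144.23

£144.23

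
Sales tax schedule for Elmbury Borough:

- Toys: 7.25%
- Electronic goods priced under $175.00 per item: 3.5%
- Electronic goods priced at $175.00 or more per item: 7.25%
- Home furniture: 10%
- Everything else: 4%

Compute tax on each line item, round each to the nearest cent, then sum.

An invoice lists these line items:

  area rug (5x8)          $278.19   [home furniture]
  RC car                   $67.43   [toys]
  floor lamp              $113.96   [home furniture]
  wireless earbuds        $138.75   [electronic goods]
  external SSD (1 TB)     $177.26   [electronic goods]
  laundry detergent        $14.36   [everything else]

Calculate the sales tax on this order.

Area rug (5x8) $278.19: home furniture → 10% → $27.82
RC car $67.43: toys → 7.25% → $4.89
Floor lamp $113.96: home furniture → 10% → $11.40
Wireless earbuds $138.75: electronic goods, under $175.00 → 3.5% → $4.86
External SSD (1 TB) $177.26: electronic goods, $175.00 or more → 7.25% → $12.85
Laundry detergent $14.36: everything else → 4% → $0.57
Total tax = $27.82 + $4.89 + $11.40 + $4.86 + $12.85 + $0.57 = $62.39

$62.39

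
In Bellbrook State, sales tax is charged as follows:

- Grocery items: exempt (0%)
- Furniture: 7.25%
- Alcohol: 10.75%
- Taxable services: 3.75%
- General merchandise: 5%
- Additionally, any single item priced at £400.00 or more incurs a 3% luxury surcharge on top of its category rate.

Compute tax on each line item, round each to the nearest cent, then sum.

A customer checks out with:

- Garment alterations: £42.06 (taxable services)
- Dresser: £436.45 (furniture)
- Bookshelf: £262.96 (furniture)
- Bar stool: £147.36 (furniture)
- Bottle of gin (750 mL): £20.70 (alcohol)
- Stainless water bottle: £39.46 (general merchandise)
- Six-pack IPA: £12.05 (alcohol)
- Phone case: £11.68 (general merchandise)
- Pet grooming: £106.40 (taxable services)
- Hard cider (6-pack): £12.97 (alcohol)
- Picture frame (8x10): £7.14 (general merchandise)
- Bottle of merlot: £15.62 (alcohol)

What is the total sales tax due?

£89.56

Garment alterations £42.06: taxable services → 3.75% → £1.58
Dresser £436.45: furniture → 7.25% + 3% surcharge = 10.25% → £44.74
Bookshelf £262.96: furniture → 7.25% → £19.06
Bar stool £147.36: furniture → 7.25% → £10.68
Bottle of gin (750 mL) £20.70: alcohol → 10.75% → £2.23
Stainless water bottle £39.46: general merchandise → 5% → £1.97
Six-pack IPA £12.05: alcohol → 10.75% → £1.30
Phone case £11.68: general merchandise → 5% → £0.58
Pet grooming £106.40: taxable services → 3.75% → £3.99
Hard cider (6-pack) £12.97: alcohol → 10.75% → £1.39
Picture frame (8x10) £7.14: general merchandise → 5% → £0.36
Bottle of merlot £15.62: alcohol → 10.75% → £1.68
Total tax = £1.58 + £44.74 + £19.06 + £10.68 + £2.23 + £1.97 + £1.30 + £0.58 + £3.99 + £1.39 + £0.36 + £1.68 = £89.56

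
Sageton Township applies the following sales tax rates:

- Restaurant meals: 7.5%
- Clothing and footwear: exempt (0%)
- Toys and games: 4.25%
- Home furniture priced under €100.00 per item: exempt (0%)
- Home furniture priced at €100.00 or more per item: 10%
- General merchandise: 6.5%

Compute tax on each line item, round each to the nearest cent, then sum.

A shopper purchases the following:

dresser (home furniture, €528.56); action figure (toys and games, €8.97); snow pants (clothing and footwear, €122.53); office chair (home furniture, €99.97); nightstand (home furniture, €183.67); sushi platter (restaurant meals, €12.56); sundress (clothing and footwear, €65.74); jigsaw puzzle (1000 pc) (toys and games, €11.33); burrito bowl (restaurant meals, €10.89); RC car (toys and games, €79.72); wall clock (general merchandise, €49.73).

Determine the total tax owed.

Dresser €528.56: home furniture, €100.00 or more → 10% → €52.86
Action figure €8.97: toys and games → 4.25% → €0.38
Snow pants €122.53: clothing and footwear → 0% → €0.00
Office chair €99.97: home furniture, under €100.00 → 0% → €0.00
Nightstand €183.67: home furniture, €100.00 or more → 10% → €18.37
Sushi platter €12.56: restaurant meals → 7.5% → €0.94
Sundress €65.74: clothing and footwear → 0% → €0.00
Jigsaw puzzle (1000 pc) €11.33: toys and games → 4.25% → €0.48
Burrito bowl €10.89: restaurant meals → 7.5% → €0.82
RC car €79.72: toys and games → 4.25% → €3.39
Wall clock €49.73: general merchandise → 6.5% → €3.23
Total tax = €52.86 + €0.38 + €18.37 + €0.94 + €0.48 + €0.82 + €3.39 + €3.23 = €80.47

€80.47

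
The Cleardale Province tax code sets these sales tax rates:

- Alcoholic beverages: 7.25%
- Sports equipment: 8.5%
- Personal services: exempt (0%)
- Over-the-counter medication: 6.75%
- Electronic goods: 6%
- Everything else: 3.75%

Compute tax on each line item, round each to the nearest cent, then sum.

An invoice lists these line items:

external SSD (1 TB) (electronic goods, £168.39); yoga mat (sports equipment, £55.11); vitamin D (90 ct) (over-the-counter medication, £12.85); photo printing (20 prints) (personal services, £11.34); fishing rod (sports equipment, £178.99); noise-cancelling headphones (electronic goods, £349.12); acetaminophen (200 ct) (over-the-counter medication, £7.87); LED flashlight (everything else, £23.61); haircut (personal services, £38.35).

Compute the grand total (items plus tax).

External SSD (1 TB) £168.39: electronic goods → 6% → £10.10
Yoga mat £55.11: sports equipment → 8.5% → £4.68
Vitamin D (90 ct) £12.85: over-the-counter medication → 6.75% → £0.87
Photo printing (20 prints) £11.34: personal services → 0% → £0.00
Fishing rod £178.99: sports equipment → 8.5% → £15.21
Noise-cancelling headphones £349.12: electronic goods → 6% → £20.95
Acetaminophen (200 ct) £7.87: over-the-counter medication → 6.75% → £0.53
LED flashlight £23.61: everything else → 3.75% → £0.89
Haircut £38.35: personal services → 0% → £0.00
Subtotal = £845.63; tax = £53.23; total due = £898.86

£898.86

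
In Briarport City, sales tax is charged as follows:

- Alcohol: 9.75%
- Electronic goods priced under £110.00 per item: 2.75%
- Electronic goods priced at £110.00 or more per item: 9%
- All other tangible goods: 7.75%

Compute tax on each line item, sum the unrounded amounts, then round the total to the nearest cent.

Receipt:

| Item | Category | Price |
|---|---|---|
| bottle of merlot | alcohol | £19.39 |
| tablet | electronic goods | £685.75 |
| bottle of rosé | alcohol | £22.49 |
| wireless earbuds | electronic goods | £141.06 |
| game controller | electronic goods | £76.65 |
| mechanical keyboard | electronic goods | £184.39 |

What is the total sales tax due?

£97.20

Bottle of merlot £19.39: alcohol → 9.75% → £1.890525
Tablet £685.75: electronic goods, £110.00 or more → 9% → £61.7175
Bottle of rosé £22.49: alcohol → 9.75% → £2.192775
Wireless earbuds £141.06: electronic goods, £110.00 or more → 9% → £12.6954
Game controller £76.65: electronic goods, under £110.00 → 2.75% → £2.107875
Mechanical keyboard £184.39: electronic goods, £110.00 or more → 9% → £16.5951
Unrounded tax sum = £97.199175 → £97.20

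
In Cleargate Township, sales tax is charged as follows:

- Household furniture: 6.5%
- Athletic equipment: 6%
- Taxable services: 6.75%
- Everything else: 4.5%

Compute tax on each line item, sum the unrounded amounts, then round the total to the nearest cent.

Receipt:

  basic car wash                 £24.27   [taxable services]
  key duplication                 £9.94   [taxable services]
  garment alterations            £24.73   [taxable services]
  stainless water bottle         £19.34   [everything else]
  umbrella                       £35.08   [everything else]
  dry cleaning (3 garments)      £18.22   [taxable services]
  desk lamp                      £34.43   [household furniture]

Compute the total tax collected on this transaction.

Basic car wash £24.27: taxable services → 6.75% → £1.638225
Key duplication £9.94: taxable services → 6.75% → £0.67095
Garment alterations £24.73: taxable services → 6.75% → £1.669275
Stainless water bottle £19.34: everything else → 4.5% → £0.8703
Umbrella £35.08: everything else → 4.5% → £1.5786
Dry cleaning (3 garments) £18.22: taxable services → 6.75% → £1.22985
Desk lamp £34.43: household furniture → 6.5% → £2.23795
Unrounded tax sum = £9.89515 → £9.90

£9.90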